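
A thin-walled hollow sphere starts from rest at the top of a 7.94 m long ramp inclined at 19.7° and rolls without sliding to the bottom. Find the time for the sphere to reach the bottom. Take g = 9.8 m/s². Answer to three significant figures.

t ≈ 2.83 s

For this body I = (2/3)MR², i.e. k = I/(MR²) = 2/3.
Newton's second law down the slope: Mg sinθ − f = Ma. The torque equation fR = Iα (with α = a/R) gives f = kMa.
Hence a = g sinθ/(1+k) = 9.8×sin19.7°/1.667 = 1.982 m/s².
With constant a from rest, t = √(2L/a) = √(2·7.94/1.982) ≈ 2.83 s.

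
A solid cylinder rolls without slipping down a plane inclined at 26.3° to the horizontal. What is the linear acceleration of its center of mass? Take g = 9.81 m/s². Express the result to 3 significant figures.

a ≈ 2.90 m/s²

For this body I = (1/2)MR², i.e. k = I/(MR²) = 0.5.
Newton's second law down the slope: Mg sinθ − f = Ma. The torque equation fR = Iα (with α = a/R) gives f = kMa.
Eliminating f: Mg sinθ = (1+k)Ma, so a = g sinθ/(1+k) = 9.81 × sin26.3° / 1.5 ≈ 2.90 m/s².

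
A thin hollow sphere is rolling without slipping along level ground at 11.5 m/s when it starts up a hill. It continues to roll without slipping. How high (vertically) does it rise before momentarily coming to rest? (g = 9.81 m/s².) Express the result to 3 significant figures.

h ≈ 11.2 m

With I = (2/3)MR², the ratio k = I/(MR²) is 2/3.
Rolling without slipping gives ω = v/R, so the total kinetic energy is ½Mv² + ½Iω² = ½(1+k)Mv² = (5/6)Mv².
At the top the kinetic energy is zero, so (5/6)Mv₀² = Mgh.
Thus h = (1+k)v₀²/(2g) = 1.667 × 11.5² / (2 × 9.81) ≈ 11.2 m.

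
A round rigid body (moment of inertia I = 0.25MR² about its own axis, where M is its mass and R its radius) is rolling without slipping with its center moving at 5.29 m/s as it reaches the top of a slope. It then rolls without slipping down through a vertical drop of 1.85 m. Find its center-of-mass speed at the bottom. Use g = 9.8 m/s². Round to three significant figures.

v ≈ 7.55 m/s

With I = 0.25MR², the ratio k = I/(MR²) is 0.25.
Since it rolls without slipping, ω = v/R and KE = ½Mv² + ½Iω² = ½(1+k)Mv² = (5/8)Mv².
Energy conservation: (5/8)Mv₀² + Mgh = (5/8)Mv², so v² = v₀² + 2gh/(1+k).
v = √(5.29² + 2×9.8×1.85/1.25) = √56.99 ≈ 7.55 m/s.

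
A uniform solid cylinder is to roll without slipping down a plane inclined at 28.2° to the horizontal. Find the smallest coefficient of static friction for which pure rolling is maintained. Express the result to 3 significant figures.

With I = (1/2)MR², the ratio k = I/(MR²) is 0.5.
Along the incline Mg sinθ − f = Ma, and torque about the center fR = Iα = kMR²(a/R) gives f = kMa.
These give a = g sinθ/(1+k) and the required friction f = kMg sinθ/(1+k).
With N = Mg cosθ, the no-slip condition f ≤ μN gives μ_min = f/N = k tanθ/(1+k).
μ_min = 0.5 × tan28.2° / 1.5 ≈ 0.179.

μ_min ≈ 0.179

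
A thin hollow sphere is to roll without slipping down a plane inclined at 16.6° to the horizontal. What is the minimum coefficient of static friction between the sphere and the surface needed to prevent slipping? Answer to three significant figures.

The moment of inertia is (2/3)MR², giving k ≡ I/(MR²) = 2/3.
Along the incline Mg sinθ − f = Ma, and torque about the center fR = Iα = kMR²(a/R) gives f = kMa.
These give a = g sinθ/(1+k) and the required friction f = kMg sinθ/(1+k).
The normal force is N = Mg cosθ, so μ_min = f/N = k tanθ/(1+k).
μ_min = (2/3) × tan16.6° / 1.667 ≈ 0.119.

μ_min ≈ 0.119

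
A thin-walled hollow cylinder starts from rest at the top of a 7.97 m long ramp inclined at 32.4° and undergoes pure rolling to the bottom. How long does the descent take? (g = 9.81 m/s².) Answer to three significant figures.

t ≈ 2.46 s

Here I = MR², so the shape factor k = I/(MR²) = 1.
Translational: Mg sinθ − f = Ma. Rotational about the CM: fR = Iα = kMRa, so f = kMa.
Hence a = g sinθ/(1+k) = 9.81×sin32.4°/2 = 2.628 m/s².
With constant a from rest, t = √(2L/a) = √(2·7.97/2.628) ≈ 2.46 s.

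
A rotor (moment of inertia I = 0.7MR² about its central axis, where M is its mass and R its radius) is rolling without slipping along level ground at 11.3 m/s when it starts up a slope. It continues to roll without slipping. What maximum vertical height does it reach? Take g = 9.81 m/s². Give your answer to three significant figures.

h ≈ 11.1 m

For this body I = 0.7MR², i.e. k = I/(MR²) = 0.7.
Pure rolling means v = ωR; then KE = ½Mv² + ½I(v/R)² = ½(1+k)Mv² = (17/20)Mv².
All of this converts to potential energy at the highest point: (17/20)Mv₀² = Mgh.
Thus h = (1+k)v₀²/(2g) = 1.7 × 11.3² / (2 × 9.81) ≈ 11.1 m.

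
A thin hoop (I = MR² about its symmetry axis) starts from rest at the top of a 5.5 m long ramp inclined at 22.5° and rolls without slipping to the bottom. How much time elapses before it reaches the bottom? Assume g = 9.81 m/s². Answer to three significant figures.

With I = MR², the ratio k = I/(MR²) is 1.
Translational: Mg sinθ − f = Ma. Rotational about the CM: fR = Iα = kMRa, so f = kMa.
Hence a = g sinθ/(1+k) = 9.81×sin22.5°/2 = 1.877 m/s².
Starting from rest, L = ½at², so t = √(2L/a) = √(2×5.5/1.877) ≈ 2.42 s.

t ≈ 2.42 s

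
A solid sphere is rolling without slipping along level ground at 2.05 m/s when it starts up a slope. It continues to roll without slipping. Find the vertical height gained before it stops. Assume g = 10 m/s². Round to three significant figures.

For this body I = (2/5)MR², i.e. k = I/(MR²) = 0.4.
Pure rolling means v = ωR; then KE = ½Mv² + ½I(v/R)² = ½(1+k)Mv² = (7/10)Mv².
All of this converts to potential energy at the highest point: (7/10)Mv₀² = Mgh.
Thus h = (1+k)v₀²/(2g) = 1.4 × 2.05² / (2 × 10) ≈ 0.294 m.

h ≈ 0.294 m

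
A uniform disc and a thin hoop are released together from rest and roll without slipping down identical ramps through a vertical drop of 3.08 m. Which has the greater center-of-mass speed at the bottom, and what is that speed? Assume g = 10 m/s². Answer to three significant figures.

For rolling without slipping, Mgh = ½(1+k)Mv² where k = I/(MR²), so v = √(2gh/(1+k)).
Uniform disc: k = 0.5, giving v = √(2×10×3.08/1.5) = 6.408 m/s.
Thin hoop: k = 1, giving v = √(2×10×3.08/2) = 5.55 m/s.
The smaller k wins: the uniform disc, at ≈ 6.41 m/s.

the uniform disc, at v ≈ 6.41 m/s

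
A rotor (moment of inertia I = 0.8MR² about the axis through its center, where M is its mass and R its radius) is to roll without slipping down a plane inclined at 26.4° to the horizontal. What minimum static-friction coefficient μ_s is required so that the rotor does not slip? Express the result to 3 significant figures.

Here I = 0.8MR², so the shape factor k = I/(MR²) = 0.8.
Along the incline Mg sinθ − f = Ma, and torque about the center fR = Iα = kMR²(a/R) gives f = kMa.
These give a = g sinθ/(1+k) and the required friction f = kMg sinθ/(1+k).
The normal force is N = Mg cosθ, so μ_min = f/N = k tanθ/(1+k).
μ_min = 0.8 × tan26.4° / 1.8 ≈ 0.221.

μ_min ≈ 0.221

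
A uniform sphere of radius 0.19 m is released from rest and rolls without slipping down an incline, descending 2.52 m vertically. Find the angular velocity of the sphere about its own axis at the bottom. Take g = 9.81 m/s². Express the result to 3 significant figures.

The moment of inertia is (2/5)MR², giving k ≡ I/(MR²) = 0.4.
Since it rolls without slipping, ω = v/R and KE = ½Mv² + ½Iω² = ½(1+k)Mv² = (7/10)Mv².
Energy conservation Mgh = ½(1+k)Mv² gives v = √(2gh/(1+k)) = √(2 × 9.81 × 2.52 / 1.4) = 5.943 m/s.
Then ω = v/R = 5.943 / 0.19 ≈ 31.3 rad/s.

ω ≈ 31.3 rad/s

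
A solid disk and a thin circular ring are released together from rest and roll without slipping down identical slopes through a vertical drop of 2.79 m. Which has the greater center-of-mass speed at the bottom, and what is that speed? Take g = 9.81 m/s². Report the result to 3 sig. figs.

For rolling without slipping, Mgh = ½(1+k)Mv² where k = I/(MR²), so v = √(2gh/(1+k)).
Solid disk: k = 0.5, giving v = √(2×9.81×2.79/1.5) = 6.041 m/s.
Thin circular ring: k = 1, giving v = √(2×9.81×2.79/2) = 5.232 m/s.
The smaller k wins: the solid disk, at ≈ 6.04 m/s.

the solid disk, at v ≈ 6.04 m/s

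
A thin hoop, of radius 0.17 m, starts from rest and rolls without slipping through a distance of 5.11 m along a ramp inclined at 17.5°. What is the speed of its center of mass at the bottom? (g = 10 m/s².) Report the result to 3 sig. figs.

v ≈ 3.92 m/s

The moment of inertia is MR², giving k ≡ I/(MR²) = 1.
Pure rolling means v = ωR; then KE = ½Mv² + ½I(v/R)² = ½(1+k)Mv² = Mv².
The vertical drop is h = L sinθ = 5.11 × sin17.5° = 1.537 m.
Setting Mgh = Mv² gives v = √(2gh/(1+k)) = √(2·10·1.537/2) ≈ 3.92 m/s.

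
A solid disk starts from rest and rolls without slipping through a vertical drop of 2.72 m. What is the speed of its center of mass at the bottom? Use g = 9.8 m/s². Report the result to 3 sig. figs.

Here I = (1/2)MR², so the shape factor k = I/(MR²) = 0.5.
Pure rolling means v = ωR; then KE = ½Mv² + ½I(v/R)² = ½(1+k)Mv² = (3/4)Mv².
Setting Mgh = (3/4)Mv² gives v = √(2gh/(1+k)) = √(2·9.8·2.72/1.5) ≈ 5.96 m/s.

v ≈ 5.96 m/s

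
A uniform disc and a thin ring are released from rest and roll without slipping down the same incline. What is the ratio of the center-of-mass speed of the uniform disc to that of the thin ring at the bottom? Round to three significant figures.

v_ratio ≈ 1.15

Each satisfies Mgh = ½(1+k)Mv² with k = I/(MR²), so v ∝ 1/√(1+k).
For the uniform disc k = 0.5; for the thin ring k = 1.
v₁/v₂ = √((1+k₂)/(1+k₁)) = √(2/1.5) ≈ 1.15.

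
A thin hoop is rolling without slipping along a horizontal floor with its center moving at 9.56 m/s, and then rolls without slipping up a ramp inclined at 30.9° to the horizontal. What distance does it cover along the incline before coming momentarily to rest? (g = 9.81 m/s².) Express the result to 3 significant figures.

d ≈ 18.1 m

With I = MR², the ratio k = I/(MR²) is 1.
The rolling condition ω = v/R makes the rotational term ½I(v/R)² = ½kMv², so KE_total = ½(1+k)Mv² = Mv².
Setting this equal to Mgh gives the vertical rise h = (1+k)v₀²/(2g) = 2×9.56²/(2×9.81) = 9.316 m.
Along the incline, d = h/sinθ = 9.316/sin30.9° ≈ 18.1 m.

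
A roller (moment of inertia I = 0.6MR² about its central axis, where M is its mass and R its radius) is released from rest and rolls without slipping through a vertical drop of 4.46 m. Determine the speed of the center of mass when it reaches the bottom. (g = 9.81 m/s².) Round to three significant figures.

v ≈ 7.40 m/s

With I = 0.6MR², the ratio k = I/(MR²) is 0.6.
Rolling without slipping gives ω = v/R, so the total kinetic energy is ½Mv² + ½Iω² = ½(1+k)Mv² = (4/5)Mv².
Energy conservation: Mgh = (4/5)Mv², so v = √(2gh/(1+k)) = √(2 × 9.81 × 4.46 / 1.6) ≈ 7.40 m/s.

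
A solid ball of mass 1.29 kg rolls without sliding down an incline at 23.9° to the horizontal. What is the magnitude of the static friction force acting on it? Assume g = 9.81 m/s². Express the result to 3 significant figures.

With I = (2/5)MR², the ratio k = I/(MR²) is 0.4.
Newton's second law down the slope: Mg sinθ − f = Ma. The torque equation fR = Iα (with α = a/R) gives f = kMa.
Combining, a = g sinθ/(1+k) and f = kMa = kMg sinθ/(1+k).
f = 0.4 × 1.29 × 9.81 × sin23.9° / 1.4 ≈ 1.46 N.

f ≈ 1.46 N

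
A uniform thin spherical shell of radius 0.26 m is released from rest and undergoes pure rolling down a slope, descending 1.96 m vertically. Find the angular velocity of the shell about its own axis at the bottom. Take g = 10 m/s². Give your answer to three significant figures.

ω ≈ 18.7 rad/s

Here I = (2/3)MR², so the shape factor k = I/(MR²) = 2/3.
Since it rolls without slipping, ω = v/R and KE = ½Mv² + ½Iω² = ½(1+k)Mv² = (5/6)Mv².
Energy conservation Mgh = ½(1+k)Mv² gives v = √(2gh/(1+k)) = √(2 × 10 × 1.96 / 1.667) = 4.85 m/s.
Then ω = v/R = 4.85 / 0.26 ≈ 18.7 rad/s.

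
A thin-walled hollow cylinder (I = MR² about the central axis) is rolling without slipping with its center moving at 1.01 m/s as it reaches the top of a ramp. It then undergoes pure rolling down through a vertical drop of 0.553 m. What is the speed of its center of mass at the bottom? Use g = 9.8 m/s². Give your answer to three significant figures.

v ≈ 2.54 m/s

For this body I = MR², i.e. k = I/(MR²) = 1.
Rolling without slipping gives ω = v/R, so the total kinetic energy is ½Mv² + ½Iω² = ½(1+k)Mv² = Mv².
Conserving energy between top and bottom: Mv² = Mv₀² + Mgh, hence v² = v₀² + 2gh/(1+k).
v = √(1.01² + 2×9.8×0.553/2) = √6.44 ≈ 2.54 m/s.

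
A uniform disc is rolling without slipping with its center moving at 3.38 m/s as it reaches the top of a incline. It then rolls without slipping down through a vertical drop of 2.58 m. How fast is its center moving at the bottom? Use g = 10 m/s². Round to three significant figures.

v ≈ 6.77 m/s

The moment of inertia is (1/2)MR², giving k ≡ I/(MR²) = 0.5.
Since it rolls without slipping, ω = v/R and KE = ½Mv² + ½Iω² = ½(1+k)Mv² = (3/4)Mv².
Energy conservation: (3/4)Mv₀² + Mgh = (3/4)Mv², so v² = v₀² + 2gh/(1+k).
v = √(3.38² + 2×10×2.58/1.5) = √45.82 ≈ 6.77 m/s.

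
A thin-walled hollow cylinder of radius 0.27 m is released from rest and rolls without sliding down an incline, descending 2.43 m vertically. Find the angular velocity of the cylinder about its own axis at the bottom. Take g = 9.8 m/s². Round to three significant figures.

ω ≈ 18.1 rad/s

With I = MR², the ratio k = I/(MR²) is 1.
Pure rolling means v = ωR; then KE = ½Mv² + ½I(v/R)² = ½(1+k)Mv² = Mv².
Energy conservation Mgh = ½(1+k)Mv² gives v = √(2gh/(1+k)) = √(2 × 9.8 × 2.43 / 2) = 4.88 m/s.
The angular speed follows from ω = v/R = 4.88/0.27 ≈ 18.1 rad/s.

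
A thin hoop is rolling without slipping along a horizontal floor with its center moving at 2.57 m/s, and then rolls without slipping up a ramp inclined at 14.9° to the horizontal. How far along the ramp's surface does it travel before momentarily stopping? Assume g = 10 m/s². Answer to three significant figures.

The moment of inertia is MR², giving k ≡ I/(MR²) = 1.
The rolling condition ω = v/R makes the rotational term ½I(v/R)² = ½kMv², so KE_total = ½(1+k)Mv² = Mv².
Setting this equal to Mgh gives the vertical rise h = (1+k)v₀²/(2g) = 2×2.57²/(2×10) = 0.6605 m.
Along the incline, d = h/sinθ = 0.6605/sin14.9° ≈ 2.57 m.

d ≈ 2.57 m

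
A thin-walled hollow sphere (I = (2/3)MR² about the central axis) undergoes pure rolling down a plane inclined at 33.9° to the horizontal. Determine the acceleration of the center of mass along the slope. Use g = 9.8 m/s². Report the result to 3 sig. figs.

Here I = (2/3)MR², so the shape factor k = I/(MR²) = 2/3.
Newton's second law down the slope: Mg sinθ − f = Ma. The torque equation fR = Iα (with α = a/R) gives f = kMa.
Eliminating f: Mg sinθ = (1+k)Ma, so a = g sinθ/(1+k) = 9.8 × sin33.9° / 1.667 ≈ 3.28 m/s².

a ≈ 3.28 m/s²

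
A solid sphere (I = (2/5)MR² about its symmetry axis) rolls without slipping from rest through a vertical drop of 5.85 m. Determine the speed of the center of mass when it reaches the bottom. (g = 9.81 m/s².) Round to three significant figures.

For this body I = (2/5)MR², i.e. k = I/(MR²) = 0.4.
Rolling without slipping gives ω = v/R, so the total kinetic energy is ½Mv² + ½Iω² = ½(1+k)Mv² = (7/10)Mv².
Setting Mgh = (7/10)Mv² gives v = √(2gh/(1+k)) = √(2·9.81·5.85/1.4) ≈ 9.05 m/s.

v ≈ 9.05 m/s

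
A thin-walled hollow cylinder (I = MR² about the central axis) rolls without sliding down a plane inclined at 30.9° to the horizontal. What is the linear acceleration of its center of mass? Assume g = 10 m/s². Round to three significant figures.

a ≈ 2.57 m/s²

Here I = MR², so the shape factor k = I/(MR²) = 1.
Translational: Mg sinθ − f = Ma. Rotational about the CM: fR = Iα = kMRa, so f = kMa.
Eliminating f: Mg sinθ = (1+k)Ma, so a = g sinθ/(1+k) = 10 × sin30.9° / 2 ≈ 2.57 m/s².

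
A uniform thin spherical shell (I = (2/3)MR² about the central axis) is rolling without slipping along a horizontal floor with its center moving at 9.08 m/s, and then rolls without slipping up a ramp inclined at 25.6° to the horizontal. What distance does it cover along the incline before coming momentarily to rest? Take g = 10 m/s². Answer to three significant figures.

d ≈ 15.9 m

With I = (2/3)MR², the ratio k = I/(MR²) is 2/3.
Rolling without slipping gives ω = v/R, so the total kinetic energy is ½Mv² + ½Iω² = ½(1+k)Mv² = (5/6)Mv².
Setting this equal to Mgh gives the vertical rise h = (1+k)v₀²/(2g) = 1.667×9.08²/(2×10) = 6.871 m.
The distance along the slope is d = h/sinθ = 6.871/sin25.6° ≈ 15.9 m.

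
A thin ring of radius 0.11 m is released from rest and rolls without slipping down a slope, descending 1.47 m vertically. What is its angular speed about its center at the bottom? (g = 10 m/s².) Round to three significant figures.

Here I = MR², so the shape factor k = I/(MR²) = 1.
Pure rolling means v = ωR; then KE = ½Mv² + ½I(v/R)² = ½(1+k)Mv² = Mv².
Energy conservation Mgh = ½(1+k)Mv² gives v = √(2gh/(1+k)) = √(2 × 10 × 1.47 / 2) = 3.834 m/s.
Then ω = v/R = 3.834 / 0.11 ≈ 34.9 rad/s.

ω ≈ 34.9 rad/s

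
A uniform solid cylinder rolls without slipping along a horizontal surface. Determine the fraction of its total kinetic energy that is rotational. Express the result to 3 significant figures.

fraction ≈ 0.333

For this body I = (1/2)MR², i.e. k = I/(MR²) = 0.5.
Since ω = v/R, the translational part is ½Mv² and the rotational part is ½I(v/R)² = ½kMv²; the total is ½(1+k)Mv².
The rotational fraction is therefore k/(1+k) = 0.5/1.5 ≈ 0.333.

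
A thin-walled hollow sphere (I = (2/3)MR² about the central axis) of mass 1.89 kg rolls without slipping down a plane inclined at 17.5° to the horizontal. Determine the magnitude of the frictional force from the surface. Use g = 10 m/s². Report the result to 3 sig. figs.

The moment of inertia is (2/3)MR², giving k ≡ I/(MR²) = 2/3.
Translational: Mg sinθ − f = Ma. Rotational about the CM: fR = Iα = kMRa, so f = kMa.
Combining, a = g sinθ/(1+k) and f = kMa = kMg sinθ/(1+k).
f = (2/3) × 1.89 × 10 × sin17.5° / 1.667 ≈ 2.27 N.

f ≈ 2.27 N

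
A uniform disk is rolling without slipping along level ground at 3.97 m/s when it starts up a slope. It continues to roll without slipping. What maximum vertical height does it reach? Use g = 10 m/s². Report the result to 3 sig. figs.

The moment of inertia is (1/2)MR², giving k ≡ I/(MR²) = 0.5.
The rolling condition ω = v/R makes the rotational term ½I(v/R)² = ½kMv², so KE_total = ½(1+k)Mv² = (3/4)Mv².
All of this converts to potential energy at the highest point: (3/4)Mv₀² = Mgh.
Thus h = (1+k)v₀²/(2g) = 1.5 × 3.97² / (2 × 10) ≈ 1.18 m.

h ≈ 1.18 m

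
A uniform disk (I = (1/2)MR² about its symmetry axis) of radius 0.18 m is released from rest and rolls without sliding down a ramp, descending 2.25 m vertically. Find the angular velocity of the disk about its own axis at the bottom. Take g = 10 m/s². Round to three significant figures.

The moment of inertia is (1/2)MR², giving k ≡ I/(MR²) = 0.5.
Rolling without slipping gives ω = v/R, so the total kinetic energy is ½Mv² + ½Iω² = ½(1+k)Mv² = (3/4)Mv².
Energy conservation Mgh = ½(1+k)Mv² gives v = √(2gh/(1+k)) = √(2 × 10 × 2.25 / 1.5) = 5.477 m/s.
Then ω = v/R = 5.477 / 0.18 ≈ 30.4 rad/s.

ω ≈ 30.4 rad/s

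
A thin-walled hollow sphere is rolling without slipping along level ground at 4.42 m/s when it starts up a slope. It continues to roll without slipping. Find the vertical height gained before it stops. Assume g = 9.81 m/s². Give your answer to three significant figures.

With I = (2/3)MR², the ratio k = I/(MR²) is 2/3.
Pure rolling means v = ωR; then KE = ½Mv² + ½I(v/R)² = ½(1+k)Mv² = (5/6)Mv².
At the top the kinetic energy is zero, so (5/6)Mv₀² = Mgh.
Thus h = (1+k)v₀²/(2g) = 1.667 × 4.42² / (2 × 9.81) ≈ 1.66 m.

h ≈ 1.66 m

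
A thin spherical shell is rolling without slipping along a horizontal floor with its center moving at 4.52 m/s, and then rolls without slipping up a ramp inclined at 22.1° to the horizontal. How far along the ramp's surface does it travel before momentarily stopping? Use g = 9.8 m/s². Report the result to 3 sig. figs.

The moment of inertia is (2/3)MR², giving k ≡ I/(MR²) = 2/3.
Rolling without slipping gives ω = v/R, so the total kinetic energy is ½Mv² + ½Iω² = ½(1+k)Mv² = (5/6)Mv².
Setting this equal to Mgh gives the vertical rise h = (1+k)v₀²/(2g) = 1.667×4.52²/(2×9.8) = 1.737 m.
The distance along the slope is d = h/sinθ = 1.737/sin22.1° ≈ 4.62 m.

d ≈ 4.62 m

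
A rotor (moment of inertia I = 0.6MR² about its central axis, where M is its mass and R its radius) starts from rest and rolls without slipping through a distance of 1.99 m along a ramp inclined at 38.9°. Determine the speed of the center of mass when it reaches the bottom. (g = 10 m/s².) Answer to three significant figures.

With I = 0.6MR², the ratio k = I/(MR²) is 0.6.
The rolling condition ω = v/R makes the rotational term ½I(v/R)² = ½kMv², so KE_total = ½(1+k)Mv² = (4/5)Mv².
The vertical drop is h = L sinθ = 1.99 × sin38.9° = 1.25 m.
Energy conservation: Mgh = (4/5)Mv², so v = √(2gh/(1+k)) = √(2 × 10 × 1.25 / 1.6) ≈ 3.95 m/s.

v ≈ 3.95 m/s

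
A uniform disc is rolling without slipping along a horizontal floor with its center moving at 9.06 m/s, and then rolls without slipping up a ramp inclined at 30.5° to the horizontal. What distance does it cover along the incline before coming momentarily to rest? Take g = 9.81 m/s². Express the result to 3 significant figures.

The moment of inertia is (1/2)MR², giving k ≡ I/(MR²) = 0.5.
The rolling condition ω = v/R makes the rotational term ½I(v/R)² = ½kMv², so KE_total = ½(1+k)Mv² = (3/4)Mv².
Setting this equal to Mgh gives the vertical rise h = (1+k)v₀²/(2g) = 1.5×9.06²/(2×9.81) = 6.276 m.
Along the incline, d = h/sinθ = 6.276/sin30.5° ≈ 12.4 m.

d ≈ 12.4 m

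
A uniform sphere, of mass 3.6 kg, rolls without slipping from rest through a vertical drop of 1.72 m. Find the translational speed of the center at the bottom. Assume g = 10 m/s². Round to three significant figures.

Here I = (2/5)MR², so the shape factor k = I/(MR²) = 0.4.
The rolling condition ω = v/R makes the rotational term ½I(v/R)² = ½kMv², so KE_total = ½(1+k)Mv² = (7/10)Mv².
Energy conservation: Mgh = (7/10)Mv², so v = √(2gh/(1+k)) = √(2 × 10 × 1.72 / 1.4) ≈ 4.96 m/s.

v ≈ 4.96 m/s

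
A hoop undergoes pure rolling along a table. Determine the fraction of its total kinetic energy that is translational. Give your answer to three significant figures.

fraction ≈ 0.500

With I = MR², the ratio k = I/(MR²) is 1.
Since ω = v/R, the translational part is ½Mv² and the rotational part is ½I(v/R)² = ½kMv²; the total is ½(1+k)Mv².
The translational fraction is therefore 1/(1+k) = 1/2 ≈ 0.500.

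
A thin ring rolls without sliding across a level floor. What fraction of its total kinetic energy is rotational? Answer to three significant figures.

fraction ≈ 0.500

With I = MR², the ratio k = I/(MR²) is 1.
Since ω = v/R, the translational part is ½Mv² and the rotational part is ½I(v/R)² = ½kMv²; the total is ½(1+k)Mv².
The rotational fraction is therefore k/(1+k) = 1/2 ≈ 0.500.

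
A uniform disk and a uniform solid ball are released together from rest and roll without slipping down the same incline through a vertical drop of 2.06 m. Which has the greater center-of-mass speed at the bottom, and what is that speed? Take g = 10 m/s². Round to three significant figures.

the uniform solid ball, at v ≈ 5.42 m/s

For rolling without slipping, Mgh = ½(1+k)Mv² where k = I/(MR²), so v = √(2gh/(1+k)).
Uniform disk: k = 0.5, giving v = √(2×10×2.06/1.5) = 5.241 m/s.
Uniform solid ball: k = 0.4, giving v = √(2×10×2.06/1.4) = 5.425 m/s.
The smaller k wins: the uniform solid ball, at ≈ 5.42 m/s.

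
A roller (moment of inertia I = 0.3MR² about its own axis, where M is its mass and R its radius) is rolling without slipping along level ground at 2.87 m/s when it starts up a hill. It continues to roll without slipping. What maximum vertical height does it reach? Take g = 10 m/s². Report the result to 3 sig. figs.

Here I = 0.3MR², so the shape factor k = I/(MR²) = 0.3.
Since it rolls without slipping, ω = v/R and KE = ½Mv² + ½Iω² = ½(1+k)Mv² = (13/20)Mv².
At the top the kinetic energy is zero, so (13/20)Mv₀² = Mgh.
Thus h = (1+k)v₀²/(2g) = 1.3 × 2.87² / (2 × 10) ≈ 0.535 m.

h ≈ 0.535 m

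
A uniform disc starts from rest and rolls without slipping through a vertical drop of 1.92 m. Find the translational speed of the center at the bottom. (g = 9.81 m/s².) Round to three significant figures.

v ≈ 5.01 m/s

The moment of inertia is (1/2)MR², giving k ≡ I/(MR²) = 0.5.
The rolling condition ω = v/R makes the rotational term ½I(v/R)² = ½kMv², so KE_total = ½(1+k)Mv² = (3/4)Mv².
Setting Mgh = (3/4)Mv² gives v = √(2gh/(1+k)) = √(2·9.81·1.92/1.5) ≈ 5.01 m/s.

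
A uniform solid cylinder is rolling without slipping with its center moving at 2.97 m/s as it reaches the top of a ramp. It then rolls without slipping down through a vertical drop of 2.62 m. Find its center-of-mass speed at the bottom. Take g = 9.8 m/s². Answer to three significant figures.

v ≈ 6.56 m/s

For this body I = (1/2)MR², i.e. k = I/(MR²) = 0.5.
The rolling condition ω = v/R makes the rotational term ½I(v/R)² = ½kMv², so KE_total = ½(1+k)Mv² = (3/4)Mv².
Conserving energy between top and bottom: (3/4)Mv² = (3/4)Mv₀² + Mgh, hence v² = v₀² + 2gh/(1+k).
v = √(2.97² + 2×9.8×2.62/1.5) = √43.06 ≈ 6.56 m/s.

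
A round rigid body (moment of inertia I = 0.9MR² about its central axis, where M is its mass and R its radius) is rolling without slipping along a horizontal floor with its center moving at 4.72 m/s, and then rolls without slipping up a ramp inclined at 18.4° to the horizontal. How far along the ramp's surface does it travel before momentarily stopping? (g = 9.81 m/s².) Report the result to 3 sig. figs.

The moment of inertia is 0.9MR², giving k ≡ I/(MR²) = 0.9.
Since it rolls without slipping, ω = v/R and KE = ½Mv² + ½Iω² = ½(1+k)Mv² = (19/20)Mv².
Setting this equal to Mgh gives the vertical rise h = (1+k)v₀²/(2g) = 1.9×4.72²/(2×9.81) = 2.157 m.
Along the incline, d = h/sinθ = 2.157/sin18.4° ≈ 6.83 m.

d ≈ 6.83 m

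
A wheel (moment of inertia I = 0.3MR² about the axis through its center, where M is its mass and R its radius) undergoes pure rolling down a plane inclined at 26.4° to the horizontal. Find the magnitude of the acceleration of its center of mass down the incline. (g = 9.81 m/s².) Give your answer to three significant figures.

Here I = 0.3MR², so the shape factor k = I/(MR²) = 0.3.
Newton's second law down the slope: Mg sinθ − f = Ma. The torque equation fR = Iα (with α = a/R) gives f = kMa.
Eliminating f: Mg sinθ = (1+k)Ma, so a = g sinθ/(1+k) = 9.81 × sin26.4° / 1.3 ≈ 3.36 m/s².

a ≈ 3.36 m/s²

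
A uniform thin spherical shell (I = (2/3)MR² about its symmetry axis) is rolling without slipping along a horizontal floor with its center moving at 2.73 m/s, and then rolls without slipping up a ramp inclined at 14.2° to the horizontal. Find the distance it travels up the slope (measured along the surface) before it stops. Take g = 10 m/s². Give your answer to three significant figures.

d ≈ 2.53 m

For this body I = (2/3)MR², i.e. k = I/(MR²) = 2/3.
The rolling condition ω = v/R makes the rotational term ½I(v/R)² = ½kMv², so KE_total = ½(1+k)Mv² = (5/6)Mv².
Setting this equal to Mgh gives the vertical rise h = (1+k)v₀²/(2g) = 1.667×2.73²/(2×10) = 0.6211 m.
The distance along the slope is d = h/sinθ = 0.6211/sin14.2° ≈ 2.53 m.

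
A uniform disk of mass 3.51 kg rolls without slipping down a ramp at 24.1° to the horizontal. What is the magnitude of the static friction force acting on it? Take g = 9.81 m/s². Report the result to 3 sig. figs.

The moment of inertia is (1/2)MR², giving k ≡ I/(MR²) = 0.5.
Translational: Mg sinθ − f = Ma. Rotational about the CM: fR = Iα = kMRa, so f = kMa.
Combining, a = g sinθ/(1+k) and f = kMa = kMg sinθ/(1+k).
f = 0.5 × 3.51 × 9.81 × sin24.1° / 1.5 ≈ 4.69 N.

f ≈ 4.69 N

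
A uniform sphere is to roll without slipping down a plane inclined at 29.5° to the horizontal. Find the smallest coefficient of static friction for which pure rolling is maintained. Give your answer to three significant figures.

μ_min ≈ 0.162

The moment of inertia is (2/5)MR², giving k ≡ I/(MR²) = 0.4.
Translational: Mg sinθ − f = Ma. Rotational about the CM: fR = Iα = kMRa, so f = kMa.
These give a = g sinθ/(1+k) and the required friction f = kMg sinθ/(1+k).
With N = Mg cosθ, the no-slip condition f ≤ μN gives μ_min = f/N = k tanθ/(1+k).
μ_min = 0.4 × tan29.5° / 1.4 ≈ 0.162.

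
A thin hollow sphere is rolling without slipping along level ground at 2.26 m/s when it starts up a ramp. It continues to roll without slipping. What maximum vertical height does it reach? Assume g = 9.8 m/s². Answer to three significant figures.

h ≈ 0.434 m

The moment of inertia is (2/3)MR², giving k ≡ I/(MR²) = 2/3.
The rolling condition ω = v/R makes the rotational term ½I(v/R)² = ½kMv², so KE_total = ½(1+k)Mv² = (5/6)Mv².
All of this converts to potential energy at the highest point: (5/6)Mv₀² = Mgh.
Thus h = (1+k)v₀²/(2g) = 1.667 × 2.26² / (2 × 9.8) ≈ 0.434 m.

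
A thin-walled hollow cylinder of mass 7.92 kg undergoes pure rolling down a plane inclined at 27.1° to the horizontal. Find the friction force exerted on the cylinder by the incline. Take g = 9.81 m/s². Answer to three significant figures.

f ≈ 17.7 N

For this body I = MR², i.e. k = I/(MR²) = 1.
Along the incline Mg sinθ − f = Ma, and torque about the center fR = Iα = kMR²(a/R) gives f = kMa.
Combining, a = g sinθ/(1+k) and f = kMa = kMg sinθ/(1+k).
f = 1 × 7.92 × 9.81 × sin27.1° / 2 ≈ 17.7 N.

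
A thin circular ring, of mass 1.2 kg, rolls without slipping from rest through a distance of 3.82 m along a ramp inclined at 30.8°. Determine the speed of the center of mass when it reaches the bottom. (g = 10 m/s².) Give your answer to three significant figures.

Here I = MR², so the shape factor k = I/(MR²) = 1.
Since it rolls without slipping, ω = v/R and KE = ½Mv² + ½Iω² = ½(1+k)Mv² = Mv².
The vertical drop is h = L sinθ = 3.82 × sin30.8° = 1.956 m.
Setting Mgh = Mv² gives v = √(2gh/(1+k)) = √(2·10·1.956/2) ≈ 4.42 m/s.

v ≈ 4.42 m/s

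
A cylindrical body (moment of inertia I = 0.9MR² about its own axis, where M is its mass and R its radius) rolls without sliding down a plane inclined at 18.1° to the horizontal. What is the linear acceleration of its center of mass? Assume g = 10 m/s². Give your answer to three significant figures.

a ≈ 1.64 m/s²

Here I = 0.9MR², so the shape factor k = I/(MR²) = 0.9.
Along the incline Mg sinθ − f = Ma, and torque about the center fR = Iα = kMR²(a/R) gives f = kMa.
Eliminating f: Mg sinθ = (1+k)Ma, so a = g sinθ/(1+k) = 10 × sin18.1° / 1.9 ≈ 1.64 m/s².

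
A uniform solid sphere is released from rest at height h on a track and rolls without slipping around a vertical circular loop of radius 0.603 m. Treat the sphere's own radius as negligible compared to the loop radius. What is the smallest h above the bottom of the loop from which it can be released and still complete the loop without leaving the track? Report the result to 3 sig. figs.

With I = (2/5)MR², the ratio k = I/(MR²) is 0.4.
At the top, contact is just lost when gravity alone supplies the centripetal force: Mg = Mv_top²/r, i.e. v_top² = gr.
With ω = v/R, the kinetic energy at speed v is ½(1+k)Mv² = (7/10)Mv².
Energy conservation from release (height h) to the top (height 2r): Mgh = Mg(2r) + (7/10)M·gr.
Thus h_min = 2r + (1+k)r/2 = r(2 + 1.4/2) = 0.603 × 2.7 ≈ 1.63 m.

h_min ≈ 1.63 m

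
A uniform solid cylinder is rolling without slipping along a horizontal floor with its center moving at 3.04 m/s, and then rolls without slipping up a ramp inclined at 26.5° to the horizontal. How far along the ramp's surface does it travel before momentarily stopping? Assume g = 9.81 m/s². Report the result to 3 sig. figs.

d ≈ 1.58 m

For this body I = (1/2)MR², i.e. k = I/(MR²) = 0.5.
Pure rolling means v = ωR; then KE = ½Mv² + ½I(v/R)² = ½(1+k)Mv² = (3/4)Mv².
Setting this equal to Mgh gives the vertical rise h = (1+k)v₀²/(2g) = 1.5×3.04²/(2×9.81) = 0.7065 m.
Along the incline, d = h/sinθ = 0.7065/sin26.5° ≈ 1.58 m.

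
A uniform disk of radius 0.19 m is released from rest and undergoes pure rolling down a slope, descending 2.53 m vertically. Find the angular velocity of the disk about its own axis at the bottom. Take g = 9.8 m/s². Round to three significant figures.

Here I = (1/2)MR², so the shape factor k = I/(MR²) = 0.5.
Rolling without slipping gives ω = v/R, so the total kinetic energy is ½Mv² + ½Iω² = ½(1+k)Mv² = (3/4)Mv².
Energy conservation Mgh = ½(1+k)Mv² gives v = √(2gh/(1+k)) = √(2 × 9.8 × 2.53 / 1.5) = 5.75 m/s.
Then ω = v/R = 5.75 / 0.19 ≈ 30.3 rad/s.

ω ≈ 30.3 rad/s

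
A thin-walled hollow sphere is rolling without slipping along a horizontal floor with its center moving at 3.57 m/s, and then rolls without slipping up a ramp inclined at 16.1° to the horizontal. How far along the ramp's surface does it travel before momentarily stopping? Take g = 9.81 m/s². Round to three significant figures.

d ≈ 3.90 m

The moment of inertia is (2/3)MR², giving k ≡ I/(MR²) = 2/3.
The rolling condition ω = v/R makes the rotational term ½I(v/R)² = ½kMv², so KE_total = ½(1+k)Mv² = (5/6)Mv².
Setting this equal to Mgh gives the vertical rise h = (1+k)v₀²/(2g) = 1.667×3.57²/(2×9.81) = 1.083 m.
Along the incline, d = h/sinθ = 1.083/sin16.1° ≈ 3.90 m.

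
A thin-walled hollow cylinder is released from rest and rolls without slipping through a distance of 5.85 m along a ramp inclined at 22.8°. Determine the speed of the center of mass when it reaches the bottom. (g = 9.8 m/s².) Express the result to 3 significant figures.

v ≈ 4.71 m/s

Here I = MR², so the shape factor k = I/(MR²) = 1.
The rolling condition ω = v/R makes the rotational term ½I(v/R)² = ½kMv², so KE_total = ½(1+k)Mv² = Mv².
The vertical drop is h = L sinθ = 5.85 × sin22.8° = 2.267 m.
Energy conservation: Mgh = Mv², so v = √(2gh/(1+k)) = √(2 × 9.8 × 2.267 / 2) ≈ 4.71 m/s.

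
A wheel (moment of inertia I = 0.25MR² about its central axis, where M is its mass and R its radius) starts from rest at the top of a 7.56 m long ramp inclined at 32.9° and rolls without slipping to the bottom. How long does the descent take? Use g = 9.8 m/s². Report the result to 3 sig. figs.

t ≈ 1.88 s

Here I = 0.25MR², so the shape factor k = I/(MR²) = 0.25.
Along the incline Mg sinθ − f = Ma, and torque about the center fR = Iα = kMR²(a/R) gives f = kMa.
Hence a = g sinθ/(1+k) = 9.8×sin32.9°/1.25 = 4.258 m/s².
With constant a from rest, t = √(2L/a) = √(2·7.56/4.258) ≈ 1.88 s.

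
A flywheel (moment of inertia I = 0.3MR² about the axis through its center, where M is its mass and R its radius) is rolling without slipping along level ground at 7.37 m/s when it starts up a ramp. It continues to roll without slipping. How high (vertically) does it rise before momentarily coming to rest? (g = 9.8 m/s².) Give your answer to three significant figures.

For this body I = 0.3MR², i.e. k = I/(MR²) = 0.3.
Rolling without slipping gives ω = v/R, so the total kinetic energy is ½Mv² + ½Iω² = ½(1+k)Mv² = (13/20)Mv².
All of this converts to potential energy at the highest point: (13/20)Mv₀² = Mgh.
Thus h = (1+k)v₀²/(2g) = 1.3 × 7.37² / (2 × 9.8) ≈ 3.60 m.

h ≈ 3.60 m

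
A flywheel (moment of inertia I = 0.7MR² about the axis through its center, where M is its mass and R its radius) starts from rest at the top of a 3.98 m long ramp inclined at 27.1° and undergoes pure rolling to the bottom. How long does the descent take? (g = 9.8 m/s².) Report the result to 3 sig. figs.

t ≈ 1.74 s

The moment of inertia is 0.7MR², giving k ≡ I/(MR²) = 0.7.
Along the incline Mg sinθ − f = Ma, and torque about the center fR = Iα = kMR²(a/R) gives f = kMa.
Hence a = g sinθ/(1+k) = 9.8×sin27.1°/1.7 = 2.626 m/s².
Starting from rest, L = ½at², so t = √(2L/a) = √(2×3.98/2.626) ≈ 1.74 s.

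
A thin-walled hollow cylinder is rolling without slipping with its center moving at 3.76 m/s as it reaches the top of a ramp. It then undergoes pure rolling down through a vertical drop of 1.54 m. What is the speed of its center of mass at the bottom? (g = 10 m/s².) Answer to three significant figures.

The moment of inertia is MR², giving k ≡ I/(MR²) = 1.
Since it rolls without slipping, ω = v/R and KE = ½Mv² + ½Iω² = ½(1+k)Mv² = Mv².
Energy conservation: Mv₀² + Mgh = Mv², so v² = v₀² + 2gh/(1+k).
v = √(3.76² + 2×10×1.54/2) = √29.54 ≈ 5.43 m/s.

v ≈ 5.43 m/s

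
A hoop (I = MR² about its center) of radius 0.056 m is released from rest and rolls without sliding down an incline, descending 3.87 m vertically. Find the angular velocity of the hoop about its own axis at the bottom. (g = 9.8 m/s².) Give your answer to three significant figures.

With I = MR², the ratio k = I/(MR²) is 1.
Rolling without slipping gives ω = v/R, so the total kinetic energy is ½Mv² + ½Iω² = ½(1+k)Mv² = Mv².
Energy conservation Mgh = ½(1+k)Mv² gives v = √(2gh/(1+k)) = √(2 × 9.8 × 3.87 / 2) = 6.158 m/s.
Then ω = v/R = 6.158 / 0.056 ≈ 110 rad/s.

ω ≈ 110 rad/s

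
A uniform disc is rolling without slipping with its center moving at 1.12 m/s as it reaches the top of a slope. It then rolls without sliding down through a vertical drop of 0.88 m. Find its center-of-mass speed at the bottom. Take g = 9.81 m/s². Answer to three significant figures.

v ≈ 3.57 m/s

The moment of inertia is (1/2)MR², giving k ≡ I/(MR²) = 0.5.
Rolling without slipping gives ω = v/R, so the total kinetic energy is ½Mv² + ½Iω² = ½(1+k)Mv² = (3/4)Mv².
Conserving energy between top and bottom: (3/4)Mv² = (3/4)Mv₀² + Mgh, hence v² = v₀² + 2gh/(1+k).
v = √(1.12² + 2×9.81×0.88/1.5) = √12.76 ≈ 3.57 m/s.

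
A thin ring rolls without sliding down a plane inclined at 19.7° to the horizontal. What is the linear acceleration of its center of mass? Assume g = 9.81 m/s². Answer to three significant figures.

a ≈ 1.65 m/s²

With I = MR², the ratio k = I/(MR²) is 1.
Newton's second law down the slope: Mg sinθ − f = Ma. The torque equation fR = Iα (with α = a/R) gives f = kMa.
Eliminating f: Mg sinθ = (1+k)Ma, so a = g sinθ/(1+k) = 9.81 × sin19.7° / 2 ≈ 1.65 m/s².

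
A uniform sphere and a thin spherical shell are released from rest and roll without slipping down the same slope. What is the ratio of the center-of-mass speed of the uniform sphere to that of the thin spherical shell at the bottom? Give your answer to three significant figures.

v_ratio ≈ 1.09

Each satisfies Mgh = ½(1+k)Mv² with k = I/(MR²), so v ∝ 1/√(1+k).
For the uniform sphere k = 0.4; for the thin spherical shell k = 2/3.
v₁/v₂ = √((1+k₂)/(1+k₁)) = √(1.667/1.4) ≈ 1.09.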